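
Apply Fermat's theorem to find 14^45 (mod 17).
By Fermat: 14^{16} ≡ 1 (mod 17). 45 = 2×16 + 13. So 14^{45} ≡ 14^{13} ≡ 5 (mod 17)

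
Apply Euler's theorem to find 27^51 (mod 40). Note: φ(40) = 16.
By Euler: 27^{16} ≡ 1 (mod 40) since gcd(27, 40) = 1. 51 = 3×16 + 3. So 27^{51} ≡ 27^{3} ≡ 3 (mod 40)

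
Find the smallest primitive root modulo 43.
p - 1 = 42 has prime divisors 2, 3, 7. h is a primitive root mod 43 iff h^(42/q) ≢ 1 (mod 43) for each such q.
h = 2: 2^21 ≡ 42, 2^14 ≡ 1, 2^6 ≡ 21 (mod 43); 2^14 ≡ 1, so not a primitive root.
h = 3: 3^21 ≡ 42, 3^14 ≡ 36, 3^6 ≡ 41 (mod 43); none is 1, so 3 has order 42 and is a primitive root.
The smallest primitive root mod 43 is g = 3.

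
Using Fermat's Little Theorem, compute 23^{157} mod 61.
24

By Fermat's Little Theorem, a^(p-1) ≡ 1 (mod p) for prime p and gcd(a, p) = 1
Here p = 61, so 23^60 ≡ 1 (mod 61)
We can reduce the exponent: 157 mod 60 = 37
So 23^157 ≡ 23^37 (mod 61)
Computing: 23^37 mod 61 = 24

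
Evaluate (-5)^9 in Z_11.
(-5) ≡ 6 (mod 11). 9 = 8 + 1 (binary 1001). Repeated squaring mod 11: 6^1 ≡ 6; 6^2 ≡ 6² = 36 ≡ 3; 6^4 ≡ 3² = 9 ≡ 9; 6^8 ≡ 9² = 81 ≡ 4. Multiply: (-5)^9 ≡ 6^8 × 6^1 ≡ 4 × 6 (mod 11): 4 × 6 = 24 ≡ 2. So (-5)^9 ≡ 2 (mod 11).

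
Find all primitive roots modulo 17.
Primitive roots mod 17: {3, 5, 6, 7, 10, 11, 12, 14}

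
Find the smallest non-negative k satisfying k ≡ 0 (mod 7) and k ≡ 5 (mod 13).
M = 7 × 13 = 91. M₁ = 13, y₁ ≡ 6 (mod 7). M₂ = 7, y₂ ≡ 2 (mod 13). k = 0×13×6 + 5×7×2 ≡ 70 (mod 91)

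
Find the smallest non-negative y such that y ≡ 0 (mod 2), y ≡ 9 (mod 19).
28

Using the Chinese Remainder Theorem:
M = product of moduli = 38
For equation 1: M_1 = 19, 19 ≡ 1 (mod 2), inverse of 19 mod 2 is 1 (check: 1 × 1 = 1 ≡ 1 (mod 2))
For equation 2: M_2 = 2, 2 ≡ 2 (mod 19), inverse of 2 mod 19 is 10 (check: 2 × 10 = 20 ≡ 1 (mod 19))
Combine: y ≡ Σ r_i×M_i×(M_i⁻¹ mod m_i) = 0×19×1 + 9×2×10 = 0 + 180 = 180
180 mod 38 = 28
y ≡ 28 (mod 38)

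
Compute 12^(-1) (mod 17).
10

Using Extended Euclidean Algorithm:
gcd(12, 17) = 1
Bezout coefficients: 12 × -7 + 17 × 5 = 1
So 12 × -7 ≡ 1 (mod 17)
The inverse is -7 mod 17 = 10
Verification: 12 × 10 = 120 = 7 × 17 + 1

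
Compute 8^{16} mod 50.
6

Using successive squaring:
Binary expansion of 16: 10000
Powers of 8 mod 50 (each is the square of the previous):
  8^1 ≡ 8 (mod 50)
  8^2 ≡ 8² = 64 ≡ 14 (mod 50)
  8^4 ≡ 14² = 196 ≡ 46 (mod 50)
  8^8 ≡ 46² = 2116 ≡ 16 (mod 50)
  8^16 ≡ 16² = 256 ≡ 6 (mod 50)
16 is a power of 2, so 8^16 is the last square: ≡ 6 (mod 50)
Result: 8^16 ≡ 6 (mod 50)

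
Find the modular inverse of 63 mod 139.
63^(-1) ≡ 64 (mod 139). Verification: 63 × 64 = 4032 ≡ 1 (mod 139)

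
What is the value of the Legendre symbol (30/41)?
(30/41) = 30^{20} mod 41 = -1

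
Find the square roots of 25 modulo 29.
The square roots of 25 mod 29 are 24 and 5. Verify: 24² = 576 ≡ 25 (mod 29)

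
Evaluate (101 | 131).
(101/131) = 101^{65} mod 131 = 1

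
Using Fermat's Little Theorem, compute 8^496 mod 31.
By Fermat: 8^{30} ≡ 1 (mod 31). 496 ≡ 16 (mod 30). So 8^{496} ≡ 8^{16} ≡ 8 (mod 31)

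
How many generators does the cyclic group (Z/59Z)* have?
28

The number of primitive roots modulo p is φ(p-1) = φ(58)
φ(58) = 28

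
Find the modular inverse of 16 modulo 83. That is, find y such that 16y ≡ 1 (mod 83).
26

Using Extended Euclidean Algorithm:
gcd(16, 83) = 1
Bezout coefficients: 16 × 26 + 83 × -5 = 1
So 16 × 26 ≡ 1 (mod 83)
The inverse is 26 mod 83 = 26
Verification: 16 × 26 = 416 = 5 × 83 + 1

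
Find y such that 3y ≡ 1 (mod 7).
5

Since gcd(3, 7) = 1 divides 1, a solution exists.
Multiply both sides by the inverse of 3 mod 7:
  3^(-1) mod 7 = 5
  x ≡ 5 × 1 ≡ 5 ≡ 5 (mod 7)
Verification: 3 × 5 = 15 = 2 × 7 + 1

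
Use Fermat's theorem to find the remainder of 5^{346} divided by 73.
61

By Fermat's Little Theorem, a^(p-1) ≡ 1 (mod p) for prime p and gcd(a, p) = 1
Here p = 73, so 5^72 ≡ 1 (mod 73)
We can reduce the exponent: 346 mod 72 = 58
So 5^346 ≡ 5^58 (mod 73)
Computing: 5^58 mod 73 = 61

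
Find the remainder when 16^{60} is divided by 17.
By Fermat: 16^{16} ≡ 1 (mod 17). 60 = 3×16 + 12. So 16^{60} ≡ 16^{12} ≡ 1 (mod 17)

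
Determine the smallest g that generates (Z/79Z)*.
3

A primitive root g modulo p has order p-1 = 78
Prime divisors of 78: [2, 3, 13]
g is a primitive root iff g^(78/q) ≢ 1 (mod 79) for each prime divisor q
Testing small values:
  g = 2: 2^39 ≡ 1, 2^26 ≡ 23, 2^6 ≡ 64 (mod 79) → 2^39 ≡ 1, not primitive root
  g = 3: 3^39 ≡ 78, 3^26 ≡ 23, 3^6 ≡ 18 (mod 79) → none is 1, primitive root!
The smallest primitive root is 3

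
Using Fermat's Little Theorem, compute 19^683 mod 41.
By Fermat: 19^{40} ≡ 1 (mod 41). 683 ≡ 3 (mod 40). So 19^{683} ≡ 19^{3} ≡ 12 (mod 41)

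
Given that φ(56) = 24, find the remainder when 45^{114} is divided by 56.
By Euler: 45^{24} ≡ 1 (mod 56) since gcd(45, 56) = 1. 114 = 4×24 + 18. So 45^{114} ≡ 45^{18} ≡ 1 (mod 56)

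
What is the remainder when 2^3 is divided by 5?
3 = 2 + 1 (binary 11). Repeated squaring mod 5: 2^1 ≡ 2; 2^2 ≡ 2² = 4 ≡ 4. Multiply: 2^3 = 2^2 × 2^1 ≡ 4 × 2 (mod 5): 4 × 2 = 8 ≡ 3. So 2^3 ≡ 3 (mod 5).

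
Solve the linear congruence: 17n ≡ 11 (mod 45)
43

Since gcd(17, 45) = 1 divides 11, a solution exists.
Multiply both sides by the inverse of 17 mod 45:
  17^(-1) mod 45 = 8
  x ≡ 8 × 11 ≡ 88 ≡ 43 (mod 45)
Verification: 17 × 43 = 731 = 16 × 45 + 11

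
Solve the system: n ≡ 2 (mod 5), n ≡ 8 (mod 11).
M = 5 × 11 = 55. M₁ = 11, y₁ ≡ 1 (mod 5). M₂ = 5, y₂ ≡ 9 (mod 11). n = 2×11×1 + 8×5×9 ≡ 52 (mod 55)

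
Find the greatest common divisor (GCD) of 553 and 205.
1

Using the Euclidean algorithm:
553 = 2 × 205 + 143
205 = 1 × 143 + 62
143 = 2 × 62 + 19
62 = 3 × 19 + 5
19 = 3 × 5 + 4
5 = 1 × 4 + 1
4 = 4 × 1 + 0

GCD(553, 205) = 1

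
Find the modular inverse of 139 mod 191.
139^(-1) ≡ 11 (mod 191). Verification: 139 × 11 = 1529 ≡ 1 (mod 191)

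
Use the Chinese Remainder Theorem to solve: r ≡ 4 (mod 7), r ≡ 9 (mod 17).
M = 7 × 17 = 119. M₁ = 17, y₁ ≡ 5 (mod 7). M₂ = 7, y₂ ≡ 5 (mod 17). r = 4×17×5 + 9×7×5 ≡ 60 (mod 119)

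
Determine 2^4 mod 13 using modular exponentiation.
4 = 4 (binary 100). Repeated squaring mod 13: 2^1 ≡ 2; 2^2 ≡ 2² = 4 ≡ 4; 2^4 ≡ 4² = 16 ≡ 3. So 2^4 ≡ 3 (mod 13).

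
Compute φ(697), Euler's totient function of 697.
640

Prime factorization: 697 = 17 × 41
Using the formula φ(n) = n × Π(1 - 1/p) for each prime factor p:
φ(697) = 697 × (1 - 1/17) × (1 - 1/41)
φ(697) = 640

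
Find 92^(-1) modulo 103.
28

Using Extended Euclidean Algorithm:
gcd(92, 103) = 1
Bezout coefficients: 92 × 28 + 103 × -25 = 1
So 92 × 28 ≡ 1 (mod 103)
The inverse is 28 mod 103 = 28
Verification: 92 × 28 = 2576 = 25 × 103 + 1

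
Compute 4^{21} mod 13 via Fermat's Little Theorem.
12

By Fermat's Little Theorem, a^(p-1) ≡ 1 (mod p) for prime p and gcd(a, p) = 1
Here p = 13, so 4^12 ≡ 1 (mod 13)
We can reduce the exponent: 21 mod 12 = 9
So 4^21 ≡ 4^9 (mod 13)
Computing: 4^9 mod 13 = 12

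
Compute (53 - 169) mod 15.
4

(53 - 169) = -116
-116 mod 15 = 4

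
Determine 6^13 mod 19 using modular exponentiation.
Using repeated squaring. 13 = 8 + 4 + 1 (binary 1101). Repeated squaring mod 19: 6^1 ≡ 6; 6^2 ≡ 6² = 36 ≡ 17; 6^4 ≡ 17² = 289 ≡ 4; 6^8 ≡ 4² = 16 ≡ 16. Multiply: 6^13 = 6^8 × 6^4 × 6^1 ≡ 16 × 4 × 6 (mod 19): 16 × 4 = 64 ≡ 7; 7 × 6 = 42 ≡ 4. So 6^13 ≡ 4 (mod 19).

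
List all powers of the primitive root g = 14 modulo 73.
g^1, g^2, ..., g^{72} mod 73: {14, 50, 43, 18, 33, 24, 44, 32, 10, 67, 62, 65, 34, 38, 21, 2, 28, 27, 13, 36, 66, 48, 15, 64, 20, 61, 51, 57, 68, 3, 42, 4, 56, 54, 26, 72, 59, 23, 30, 55, 40, 49, 29, 41, 63, 6, 11, 8, 39, 35, 52, 71, 45, 46, 60, 37, 7, 25, 58, 9, 53, 12, 22, 16, 5, 70, 31, 69, 17, 19, 47, 1}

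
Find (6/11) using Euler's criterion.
(6/11) = 6^{5} mod 11 = -1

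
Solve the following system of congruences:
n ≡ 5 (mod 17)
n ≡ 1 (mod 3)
22

Using the Chinese Remainder Theorem:
M = product of moduli = 51
For equation 1: M_1 = 3, 3 ≡ 3 (mod 17), inverse of 3 mod 17 is 6 (check: 3 × 6 = 18 ≡ 1 (mod 17))
For equation 2: M_2 = 17, 17 ≡ 2 (mod 3), inverse of 17 mod 3 is 2 (check: 2 × 2 = 4 ≡ 1 (mod 3))
Combine: n ≡ Σ r_i×M_i×(M_i⁻¹ mod m_i) = 5×3×6 + 1×17×2 = 90 + 34 = 124
124 mod 51 = 22
n ≡ 22 (mod 51)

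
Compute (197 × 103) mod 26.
11

(197 × 103) = 20291
20291 mod 26 = 11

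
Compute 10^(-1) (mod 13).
10^(-1) ≡ 4 (mod 13). Verification: 10 × 4 = 40 ≡ 1 (mod 13)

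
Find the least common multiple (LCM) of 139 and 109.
15151

First find GCD(139, 109) using the Euclidean algorithm:
139 = 1 × 109 + 30
109 = 3 × 30 + 19
30 = 1 × 19 + 11
19 = 1 × 11 + 8
11 = 1 × 8 + 3
8 = 2 × 3 + 2
3 = 1 × 2 + 1
2 = 2 × 1 + 0
GCD(139, 109) = 1

LCM formula: LCM(a, b) = (a × b) / GCD(a, b)
LCM(139, 109) = (139 × 109) / 1
LCM(139, 109) = 15151 / 1
LCM(139, 109) = 15151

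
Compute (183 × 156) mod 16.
4

(183 × 156) = 28548
28548 mod 16 = 4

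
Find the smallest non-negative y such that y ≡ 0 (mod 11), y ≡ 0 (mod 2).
0

Using the Chinese Remainder Theorem:
M = product of moduli = 22
For equation 1: M_1 = 2, 2 ≡ 2 (mod 11), inverse of 2 mod 11 is 6 (check: 2 × 6 = 12 ≡ 1 (mod 11))
For equation 2: M_2 = 11, 11 ≡ 1 (mod 2), inverse of 11 mod 2 is 1 (check: 1 × 1 = 1 ≡ 1 (mod 2))
Combine: y ≡ Σ r_i×M_i×(M_i⁻¹ mod m_i) = 0×2×6 + 0×11×1 = 0 + 0 = 0
0 mod 22 = 0
y ≡ 0 (mod 22)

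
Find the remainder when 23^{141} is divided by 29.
By Fermat: 23^{28} ≡ 1 (mod 29). 141 = 5×28 + 1. So 23^{141} ≡ 23^{1} ≡ 23 (mod 29)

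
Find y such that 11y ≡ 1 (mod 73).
11^(-1) ≡ 20 (mod 73). Verification: 11 × 20 = 220 ≡ 1 (mod 73)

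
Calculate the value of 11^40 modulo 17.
Using Fermat: 11^{16} ≡ 1 (mod 17). 40 ≡ 8 (mod 16). So 11^{40} ≡ 11^{8} ≡ 16 (mod 17)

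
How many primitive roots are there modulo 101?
Number of primitive roots mod 101 = φ(100) = 40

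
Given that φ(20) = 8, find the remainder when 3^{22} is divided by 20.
By Euler: 3^{8} ≡ 1 (mod 20) since gcd(3, 20) = 1. 22 = 2×8 + 6. So 3^{22} ≡ 3^{6} ≡ 9 (mod 20)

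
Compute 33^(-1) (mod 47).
33^(-1) ≡ 10 (mod 47). Verification: 33 × 10 = 330 ≡ 1 (mod 47)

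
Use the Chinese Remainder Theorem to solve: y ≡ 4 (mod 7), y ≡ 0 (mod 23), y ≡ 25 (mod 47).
1012

Using the Chinese Remainder Theorem:
M = product of moduli = 7567
For equation 1: M_1 = 1081, 1081 ≡ 3 (mod 7), inverse of 1081 mod 7 is 5 (check: 3 × 5 = 15 ≡ 1 (mod 7))
For equation 2: M_2 = 329, 329 ≡ 7 (mod 23), inverse of 329 mod 23 is 10 (check: 7 × 10 = 70 ≡ 1 (mod 23))
For equation 3: M_3 = 161, 161 ≡ 20 (mod 47), inverse of 161 mod 47 is 40 (check: 20 × 40 = 800 ≡ 1 (mod 47))
Combine: y ≡ Σ r_i×M_i×(M_i⁻¹ mod m_i) = 4×1081×5 + 0×329×10 + 25×161×40 = 21620 + 0 + 161000 = 182620
182620 mod 7567 = 1012
y ≡ 1012 (mod 7567)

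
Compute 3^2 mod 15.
2 = 2 (binary 10). Repeated squaring mod 15: 3^1 ≡ 3; 3^2 ≡ 3² = 9 ≡ 9. So 3^2 ≡ 9 (mod 15).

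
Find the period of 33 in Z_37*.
Powers of 33 mod 37: 33^1≡33, 33^2≡16, 33^3≡10, 33^4≡34, 33^5≡12, 33^6≡26, 33^7≡7, 33^8≡9, 33^9≡1. Order = 9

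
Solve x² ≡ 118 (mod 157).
The square roots of 118 mod 157 are 79 and 78. Verify: 79² = 6241 ≡ 118 (mod 157)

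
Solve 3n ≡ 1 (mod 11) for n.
4

Using Extended Euclidean Algorithm:
gcd(3, 11) = 1
Bezout coefficients: 3 × 4 + 11 × -1 = 1
So 3 × 4 ≡ 1 (mod 11)
The inverse is 4 mod 11 = 4
Verification: 3 × 4 = 12 = 1 × 11 + 1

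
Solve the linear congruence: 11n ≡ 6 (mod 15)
6

Since gcd(11, 15) = 1 divides 6, a solution exists.
Multiply both sides by the inverse of 11 mod 15:
  11^(-1) mod 15 = 11
  x ≡ 11 × 6 ≡ 66 ≡ 6 (mod 15)
Verification: 11 × 6 = 66 = 4 × 15 + 6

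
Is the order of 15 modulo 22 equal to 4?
No, the actual order is 5, not 4.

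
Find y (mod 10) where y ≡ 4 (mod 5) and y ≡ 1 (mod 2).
M = 5 × 2 = 10. M₁ = 2, y₁ ≡ 3 (mod 5). M₂ = 5, y₂ ≡ 1 (mod 2). y = 4×2×3 + 1×5×1 ≡ 9 (mod 10)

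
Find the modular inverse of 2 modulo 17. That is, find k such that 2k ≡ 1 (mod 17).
9

Using Extended Euclidean Algorithm:
gcd(2, 17) = 1
Bezout coefficients: 2 × -8 + 17 × 1 = 1
So 2 × -8 ≡ 1 (mod 17)
The inverse is -8 mod 17 = 9
Verification: 2 × 9 = 18 = 1 × 17 + 1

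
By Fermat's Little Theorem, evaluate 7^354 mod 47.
By Fermat: 7^{46} ≡ 1 (mod 47). 354 ≡ 32 (mod 46). So 7^{354} ≡ 7^{32} ≡ 18 (mod 47)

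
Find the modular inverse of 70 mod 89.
70^(-1) ≡ 14 (mod 89). Verification: 70 × 14 = 980 ≡ 1 (mod 89)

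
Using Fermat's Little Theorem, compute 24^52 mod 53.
By Fermat's Little Theorem, 24^{52} ≡ 1 (mod 53) since 53 is prime and gcd(24, 53) = 1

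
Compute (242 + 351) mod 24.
17

(242 + 351) = 593
593 mod 24 = 17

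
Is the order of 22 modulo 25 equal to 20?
Yes, ord_25(22) = 20.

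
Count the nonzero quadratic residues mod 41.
For prime 41, there are (p-1)/2 = (41-1)/2 = 20 quadratic residues (excluding 0).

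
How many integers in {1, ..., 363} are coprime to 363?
220

Prime factorization: 363 = 3 × 11^2
Using the formula φ(n) = n × Π(1 - 1/p) for each prime factor p:
φ(363) = 363 × (1 - 1/3) × (1 - 1/11)
φ(363) = 220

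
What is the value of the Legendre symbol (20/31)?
(20/31) = 20^{15} mod 31 = 1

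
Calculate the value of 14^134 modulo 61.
Using Fermat: 14^{60} ≡ 1 (mod 61). 134 ≡ 14 (mod 60). So 14^{134} ≡ 14^{14} ≡ 13 (mod 61)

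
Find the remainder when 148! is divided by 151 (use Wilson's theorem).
(150)! = (148)! × (149) × (150) ≡ -1 (mod 151). So (148)! ≡ -1 × [(150)(149)]^(-1) ≡ 75 (mod 151)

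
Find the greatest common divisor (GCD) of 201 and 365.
1

Using the Euclidean algorithm:
201 = 0 × 365 + 201
365 = 1 × 201 + 164
201 = 1 × 164 + 37
164 = 4 × 37 + 16
37 = 2 × 16 + 5
16 = 3 × 5 + 1
5 = 5 × 1 + 0

GCD(201, 365) = 1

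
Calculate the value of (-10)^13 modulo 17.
Using repeated squaring. (-10) ≡ 7 (mod 17). 13 = 8 + 4 + 1 (binary 1101). Repeated squaring mod 17: 7^1 ≡ 7; 7^2 ≡ 7² = 49 ≡ 15; 7^4 ≡ 15² = 225 ≡ 4; 7^8 ≡ 4² = 16 ≡ 16. Multiply: (-10)^13 ≡ 7^8 × 7^4 × 7^1 ≡ 16 × 4 × 7 (mod 17): 16 × 4 = 64 ≡ 13; 13 × 7 = 91 ≡ 6. So (-10)^13 ≡ 6 (mod 17).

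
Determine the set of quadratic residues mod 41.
QRs mod 41: {1, 2, 4, 5, 8, 9, 10, 16, 18, 20, 21, 23, 25, 31, 32, 33, 36, 37, 39, 40}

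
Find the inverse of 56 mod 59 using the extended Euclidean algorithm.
Extended GCD: 56(-20) + 59(19) = 1. So 56^(-1) ≡ 39 ≡ 39 (mod 59). Verify: 56 × 39 = 2184 ≡ 1 (mod 59)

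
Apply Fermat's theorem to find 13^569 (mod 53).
By Fermat: 13^{52} ≡ 1 (mod 53). 569 ≡ 49 (mod 52). So 13^{569} ≡ 13^{49} ≡ 42 (mod 53)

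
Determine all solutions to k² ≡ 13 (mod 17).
The square roots of 13 mod 17 are 8 and 9. Verify: 8² = 64 ≡ 13 (mod 17)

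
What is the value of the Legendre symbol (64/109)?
(64/109) = 64^{54} mod 109 = 1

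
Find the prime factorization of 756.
2^2 × 3^3 × 7

Divide by primes starting from smallest:
756 ÷ 2 = 378
378 ÷ 2 = 189
189 ÷ 3 = 63
63 ÷ 3 = 21
21 ÷ 3 = 7
7 ÷ 7 = 1

756 = 2^2 × 3^3 × 7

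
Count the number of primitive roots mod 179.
Number of primitive roots mod 179 = φ(178) = 88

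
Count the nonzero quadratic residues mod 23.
For prime 23, there are (p-1)/2 = (23-1)/2 = 11 quadratic residues (excluding 0).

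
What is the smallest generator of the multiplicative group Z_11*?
p - 1 = 10 has prime divisors 2, 5. h is a primitive root mod 11 iff h^(10/q) ≢ 1 (mod 11) for each such q.
h = 2: 2^5 ≡ 10, 2^2 ≡ 4 (mod 11); none is 1, so 2 has order 10 and is a primitive root.
The smallest primitive root mod 11 is g = 2.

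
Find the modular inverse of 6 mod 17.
6^(-1) ≡ 3 (mod 17). Verification: 6 × 3 = 18 ≡ 1 (mod 17)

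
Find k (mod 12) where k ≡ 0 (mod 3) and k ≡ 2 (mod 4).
M = 3 × 4 = 12. M₁ = 4, y₁ ≡ 1 (mod 3). M₂ = 3, y₂ ≡ 3 (mod 4). k = 0×4×1 + 2×3×3 ≡ 6 (mod 12)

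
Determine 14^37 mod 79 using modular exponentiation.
Using repeated squaring. 37 = 32 + 4 + 1 (binary 100101). Repeated squaring mod 79: 14^1 ≡ 14; 14^2 ≡ 14² = 196 ≡ 38; 14^4 ≡ 38² = 1444 ≡ 22; 14^8 ≡ 22² = 484 ≡ 10; 14^16 ≡ 10² = 100 ≡ 21; 14^32 ≡ 21² = 441 ≡ 46. Multiply: 14^37 = 14^32 × 14^4 × 14^1 ≡ 46 × 22 × 14 (mod 79): 46 × 22 = 1012 ≡ 64; 64 × 14 = 896 ≡ 27. So 14^37 ≡ 27 (mod 79).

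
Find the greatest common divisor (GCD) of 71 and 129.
1

Using the Euclidean algorithm:
71 = 0 × 129 + 71
129 = 1 × 71 + 58
71 = 1 × 58 + 13
58 = 4 × 13 + 6
13 = 2 × 6 + 1
6 = 6 × 1 + 0

GCD(71, 129) = 1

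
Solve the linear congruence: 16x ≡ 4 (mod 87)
22

Since gcd(16, 87) = 1 divides 4, a solution exists.
Multiply both sides by the inverse of 16 mod 87:
  16^(-1) mod 87 = 49
  x ≡ 49 × 4 ≡ 196 ≡ 22 (mod 87)
Verification: 16 × 22 = 352 = 4 × 87 + 4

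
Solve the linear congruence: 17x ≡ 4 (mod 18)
14

Since gcd(17, 18) = 1 divides 4, a solution exists.
Multiply both sides by the inverse of 17 mod 18:
  17^(-1) mod 18 = 17
  x ≡ 17 × 4 ≡ 68 ≡ 14 (mod 18)
Verification: 17 × 14 = 238 = 13 × 18 + 4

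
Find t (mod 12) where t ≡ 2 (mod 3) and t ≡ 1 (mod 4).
M = 3 × 4 = 12. M₁ = 4, y₁ ≡ 1 (mod 3). M₂ = 3, y₂ ≡ 3 (mod 4). t = 2×4×1 + 1×3×3 ≡ 5 (mod 12)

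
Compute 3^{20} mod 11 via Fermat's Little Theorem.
1

By Fermat's Little Theorem, a^(p-1) ≡ 1 (mod p) for prime p and gcd(a, p) = 1
Here p = 11, so 3^10 ≡ 1 (mod 11)
We can reduce the exponent: 20 mod 10 = 0
So 3^20 ≡ 3^0 (mod 11)
Computing: 3^0 mod 11 = 1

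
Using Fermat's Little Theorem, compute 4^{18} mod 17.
16

By Fermat's Little Theorem, a^(p-1) ≡ 1 (mod p) for prime p and gcd(a, p) = 1
Here p = 17, so 4^16 ≡ 1 (mod 17)
We can reduce the exponent: 18 mod 16 = 2
So 4^18 ≡ 4^2 (mod 17)
Computing: 4^2 mod 17 = 16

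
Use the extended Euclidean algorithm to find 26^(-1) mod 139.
Extended GCD: 26(-16) + 139(3) = 1. So 26^(-1) ≡ 123 ≡ 123 (mod 139). Verify: 26 × 123 = 3198 ≡ 1 (mod 139)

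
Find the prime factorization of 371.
7 × 53

Divide by primes starting from smallest:
371 ÷ 7 = 53
53 ÷ 53 = 1

371 = 7 × 53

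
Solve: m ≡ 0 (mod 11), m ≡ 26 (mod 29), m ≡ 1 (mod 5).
M = 11 × 29 × 5 = 1595. M₁ = 145, y₁ ≡ 6 (mod 11). M₂ = 55, y₂ ≡ 19 (mod 29). M₃ = 319, y₃ ≡ 4 (mod 5). m = 0×145×6 + 26×55×19 + 1×319×4 ≡ 1331 (mod 1595)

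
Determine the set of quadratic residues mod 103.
QRs mod 103: {1, 2, 4, 7, 8, 9, 13, 14, 15, 16, 17, 18, 19, 23, 25, 26, 28, 29, 30, 32, 33, 34, 36, 38, 41, 46, 49, 50, 52, 55, 56, 58, 59, 60, 61, 63, 64, 66, 68, 72, 76, 79, 81, 82, 83, 91, 92, 93, 97, 98, 100}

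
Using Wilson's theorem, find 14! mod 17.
(16)! = (14)! × (15) × (16) ≡ -1 (mod 17). So (14)! ≡ -1 × [(16)(15)]^(-1) ≡ 8 (mod 17)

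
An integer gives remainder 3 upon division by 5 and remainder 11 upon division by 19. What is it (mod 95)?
M = 5 × 19 = 95. M₁ = 19, y₁ ≡ 4 (mod 5). M₂ = 5, y₂ ≡ 4 (mod 19). y = 3×19×4 + 11×5×4 ≡ 68 (mod 95). The smallest positive such number is 68.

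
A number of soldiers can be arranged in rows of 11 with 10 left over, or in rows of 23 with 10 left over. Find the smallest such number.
M = 11 × 23 = 253. M₁ = 23, y₁ ≡ 1 (mod 11). M₂ = 11, y₂ ≡ 21 (mod 23). r = 10×23×1 + 10×11×21 ≡ 10 (mod 253). The smallest positive such number is 10.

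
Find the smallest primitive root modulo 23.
5

A primitive root g modulo p has order p-1 = 22
Prime divisors of 22: [2, 11]
g is a primitive root iff g^(22/q) ≢ 1 (mod 23) for each prime divisor q
Testing small values:
  g = 2: 2^11 ≡ 1, 2^2 ≡ 4 (mod 23) → 2^11 ≡ 1, not primitive root
  g = 3: 3^11 ≡ 1, 3^2 ≡ 9 (mod 23) → 3^11 ≡ 1, not primitive root
  g = 4: 4^11 ≡ 1, 4^2 ≡ 16 (mod 23) → 4^11 ≡ 1, not primitive root
  g = 5: 5^11 ≡ 22, 5^2 ≡ 2 (mod 23) → none is 1, primitive root!
The smallest primitive root is 5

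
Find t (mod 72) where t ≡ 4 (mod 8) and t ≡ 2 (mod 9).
M = 8 × 9 = 72. M₁ = 9, y₁ ≡ 1 (mod 8). M₂ = 8, y₂ ≡ 8 (mod 9). t = 4×9×1 + 2×8×8 ≡ 20 (mod 72)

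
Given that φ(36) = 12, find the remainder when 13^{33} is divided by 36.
By Euler: 13^{12} ≡ 1 (mod 36) since gcd(13, 36) = 1. 33 = 2×12 + 9. So 13^{33} ≡ 13^{9} ≡ 1 (mod 36)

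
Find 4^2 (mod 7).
2 = 2 (binary 10). Repeated squaring mod 7: 4^1 ≡ 4; 4^2 ≡ 4² = 16 ≡ 2. So 4^2 ≡ 2 (mod 7).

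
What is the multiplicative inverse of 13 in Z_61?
13^(-1) ≡ 47 (mod 61). Verification: 13 × 47 = 611 ≡ 1 (mod 61)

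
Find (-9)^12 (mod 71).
Using repeated squaring. (-9) ≡ 62 (mod 71). 12 = 8 + 4 (binary 1100). Repeated squaring mod 71: 62^1 ≡ 62; 62^2 ≡ 62² = 3844 ≡ 10; 62^4 ≡ 10² = 100 ≡ 29; 62^8 ≡ 29² = 841 ≡ 60. Multiply: (-9)^12 ≡ 62^8 × 62^4 ≡ 60 × 29 (mod 71): 60 × 29 = 1740 ≡ 36. So (-9)^12 ≡ 36 (mod 71).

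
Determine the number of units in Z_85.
64

Prime factorization: 85 = 5 × 17
Using the formula φ(n) = n × Π(1 - 1/p) for each prime factor p:
φ(85) = 85 × (1 - 1/5) × (1 - 1/17)
φ(85) = 64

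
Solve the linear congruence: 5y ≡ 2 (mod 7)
6

Since gcd(5, 7) = 1 divides 2, a solution exists.
Multiply both sides by the inverse of 5 mod 7:
  5^(-1) mod 7 = 3
  x ≡ 3 × 2 ≡ 6 ≡ 6 (mod 7)
Verification: 5 × 6 = 30 = 4 × 7 + 2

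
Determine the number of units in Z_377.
336

Prime factorization: 377 = 13 × 29
Using the formula φ(n) = n × Π(1 - 1/p) for each prime factor p:
φ(377) = 377 × (1 - 1/13) × (1 - 1/29)
φ(377) = 336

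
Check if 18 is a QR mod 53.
By Euler's criterion: 18^{26} ≡ 52 (mod 53). Since this equals -1 (≡ 52), 18 is not a QR.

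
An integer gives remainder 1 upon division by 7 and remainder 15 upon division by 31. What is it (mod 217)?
M = 7 × 31 = 217. M₁ = 31, y₁ ≡ 5 (mod 7). M₂ = 7, y₂ ≡ 9 (mod 31). m = 1×31×5 + 15×7×9 ≡ 15 (mod 217). The smallest positive such number is 15.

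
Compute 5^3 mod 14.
3 = 2 + 1 (binary 11). Repeated squaring mod 14: 5^1 ≡ 5; 5^2 ≡ 5² = 25 ≡ 11. Multiply: 5^3 = 5^2 × 5^1 ≡ 11 × 5 (mod 14): 11 × 5 = 55 ≡ 13. So 5^3 ≡ 13 (mod 14).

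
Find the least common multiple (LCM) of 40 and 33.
1320

First find GCD(40, 33) using the Euclidean algorithm:
40 = 1 × 33 + 7
33 = 4 × 7 + 5
7 = 1 × 5 + 2
5 = 2 × 2 + 1
2 = 2 × 1 + 0
GCD(40, 33) = 1

LCM formula: LCM(a, b) = (a × b) / GCD(a, b)
LCM(40, 33) = (40 × 33) / 1
LCM(40, 33) = 1320 / 1
LCM(40, 33) = 1320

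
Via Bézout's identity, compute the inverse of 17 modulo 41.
Extended GCD: 17(-12) + 41(5) = 1. So 17^(-1) ≡ 29 ≡ 29 (mod 41). Verify: 17 × 29 = 493 ≡ 1 (mod 41)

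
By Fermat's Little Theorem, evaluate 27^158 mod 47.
By Fermat: 27^{46} ≡ 1 (mod 47). 158 = 3×46 + 20. So 27^{158} ≡ 27^{20} ≡ 14 (mod 47)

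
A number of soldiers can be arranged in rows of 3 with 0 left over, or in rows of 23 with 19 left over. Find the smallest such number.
M = 3 × 23 = 69. M₁ = 23, y₁ ≡ 2 (mod 3). M₂ = 3, y₂ ≡ 8 (mod 23). x = 0×23×2 + 19×3×8 ≡ 42 (mod 69). The smallest positive such number is 42.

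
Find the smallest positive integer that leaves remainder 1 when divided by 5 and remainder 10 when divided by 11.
M = 5 × 11 = 55. M₁ = 11, y₁ ≡ 1 (mod 5). M₂ = 5, y₂ ≡ 9 (mod 11). z = 1×11×1 + 10×5×9 ≡ 21 (mod 55). The smallest positive such number is 21.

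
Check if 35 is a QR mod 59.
By Euler's criterion: 35^{29} ≡ 1 (mod 59). Since this equals 1, 35 is a QR.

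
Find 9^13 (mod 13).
Using Fermat: 9^{12} ≡ 1 (mod 13). 13 ≡ 1 (mod 12). So 9^{13} ≡ 9^{1} ≡ 9 (mod 13)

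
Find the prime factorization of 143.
11 × 13

Divide by primes starting from smallest:
143 ÷ 11 = 13
13 ÷ 13 = 1

143 = 11 × 13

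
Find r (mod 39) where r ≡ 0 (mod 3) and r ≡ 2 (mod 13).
M = 3 × 13 = 39. M₁ = 13, y₁ ≡ 1 (mod 3). M₂ = 3, y₂ ≡ 9 (mod 13). r = 0×13×1 + 2×3×9 ≡ 15 (mod 39)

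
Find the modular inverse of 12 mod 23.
12^(-1) ≡ 2 (mod 23). Verification: 12 × 2 = 24 ≡ 1 (mod 23)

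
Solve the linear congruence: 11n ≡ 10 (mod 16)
14

Since gcd(11, 16) = 1 divides 10, a solution exists.
Multiply both sides by the inverse of 11 mod 16:
  11^(-1) mod 16 = 3
  x ≡ 3 × 10 ≡ 30 ≡ 14 (mod 16)
Verification: 11 × 14 = 154 = 9 × 16 + 10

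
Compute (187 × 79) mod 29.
12

(187 × 79) = 14773
14773 mod 29 = 12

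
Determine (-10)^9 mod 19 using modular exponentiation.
(-10) ≡ 9 (mod 19). 9 = 8 + 1 (binary 1001). Repeated squaring mod 19: 9^1 ≡ 9; 9^2 ≡ 9² = 81 ≡ 5; 9^4 ≡ 5² = 25 ≡ 6; 9^8 ≡ 6² = 36 ≡ 17. Multiply: (-10)^9 ≡ 9^8 × 9^1 ≡ 17 × 9 (mod 19): 17 × 9 = 153 ≡ 1. So (-10)^9 ≡ 1 (mod 19).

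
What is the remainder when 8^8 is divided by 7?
8 ≡ 1 (mod 7). 8 = 8 (binary 1000). Repeated squaring mod 7: 1^1 ≡ 1; 1^2 ≡ 1² = 1 ≡ 1; 1^4 ≡ 1² = 1 ≡ 1; 1^8 ≡ 1² = 1 ≡ 1. So 8^8 ≡ 1 (mod 7).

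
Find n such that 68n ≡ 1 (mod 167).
68^(-1) ≡ 140 (mod 167). Verification: 68 × 140 = 9520 ≡ 1 (mod 167)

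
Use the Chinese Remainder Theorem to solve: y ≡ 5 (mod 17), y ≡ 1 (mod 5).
56

Using the Chinese Remainder Theorem:
M = product of moduli = 85
For equation 1: M_1 = 5, 5 ≡ 5 (mod 17), inverse of 5 mod 17 is 7 (check: 5 × 7 = 35 ≡ 1 (mod 17))
For equation 2: M_2 = 17, 17 ≡ 2 (mod 5), inverse of 17 mod 5 is 3 (check: 2 × 3 = 6 ≡ 1 (mod 5))
Combine: y ≡ Σ r_i×M_i×(M_i⁻¹ mod m_i) = 5×5×7 + 1×17×3 = 175 + 51 = 226
226 mod 85 = 56
y ≡ 56 (mod 85)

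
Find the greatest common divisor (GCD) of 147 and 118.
1

Using the Euclidean algorithm:
147 = 1 × 118 + 29
118 = 4 × 29 + 2
29 = 14 × 2 + 1
2 = 2 × 1 + 0

GCD(147, 118) = 1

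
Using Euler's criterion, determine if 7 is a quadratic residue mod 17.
By Euler's criterion: 7^{8} ≡ 16 (mod 17). Since this equals -1 (≡ 16), 7 is not a QR.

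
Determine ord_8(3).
Powers of 3 mod 8: 3^1≡3, 3^2≡1. Order = 2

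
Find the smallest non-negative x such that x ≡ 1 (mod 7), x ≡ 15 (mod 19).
15

Using the Chinese Remainder Theorem:
M = product of moduli = 133
For equation 1: M_1 = 19, 19 ≡ 5 (mod 7), inverse of 19 mod 7 is 3 (check: 5 × 3 = 15 ≡ 1 (mod 7))
For equation 2: M_2 = 7, 7 ≡ 7 (mod 19), inverse of 7 mod 19 is 11 (check: 7 × 11 = 77 ≡ 1 (mod 19))
Combine: x ≡ Σ r_i×M_i×(M_i⁻¹ mod m_i) = 1×19×3 + 15×7×11 = 57 + 1155 = 1212
1212 mod 133 = 15
x ≡ 15 (mod 133)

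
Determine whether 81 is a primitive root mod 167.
p - 1 = 166 has prime divisors 2, 83. Check 81^(166/q) mod 167 for each: 81^(166/2) = 81^83 ≡ 1, 81^(166/83) = 81^2 ≡ 48 (mod 167). Since 81^83 ≡ 1 (mod 167), the order of 81 divides 83 (in fact the order is 83) ≠ 166, so it is not a primitive root.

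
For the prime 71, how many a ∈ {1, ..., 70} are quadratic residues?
For prime 71, there are (p-1)/2 = (71-1)/2 = 35 quadratic residues (excluding 0).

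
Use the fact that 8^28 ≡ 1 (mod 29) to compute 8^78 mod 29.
By Fermat: 8^{28} ≡ 1 (mod 29). 78 = 2×28 + 22. So 8^{78} ≡ 8^{22} ≡ 9 (mod 29)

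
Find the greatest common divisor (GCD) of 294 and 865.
1

Using the Euclidean algorithm:
294 = 0 × 865 + 294
865 = 2 × 294 + 277
294 = 1 × 277 + 17
277 = 16 × 17 + 5
17 = 3 × 5 + 2
5 = 2 × 2 + 1
2 = 2 × 1 + 0

GCD(294, 865) = 1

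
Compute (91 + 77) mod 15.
3

(91 + 77) = 168
168 mod 15 = 3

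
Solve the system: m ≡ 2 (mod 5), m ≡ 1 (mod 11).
M = 5 × 11 = 55. M₁ = 11, y₁ ≡ 1 (mod 5). M₂ = 5, y₂ ≡ 9 (mod 11). m = 2×11×1 + 1×5×9 ≡ 12 (mod 55)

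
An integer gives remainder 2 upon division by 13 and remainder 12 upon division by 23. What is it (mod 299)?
M = 13 × 23 = 299. M₁ = 23, y₁ ≡ 4 (mod 13). M₂ = 13, y₂ ≡ 16 (mod 23). n = 2×23×4 + 12×13×16 ≡ 288 (mod 299). The smallest positive such number is 288.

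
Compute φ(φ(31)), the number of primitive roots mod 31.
Number of primitive roots mod 31 = φ(30) = 8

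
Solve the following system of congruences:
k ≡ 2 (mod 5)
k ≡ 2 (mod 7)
2

Using the Chinese Remainder Theorem:
M = product of moduli = 35
For equation 1: M_1 = 7, 7 ≡ 2 (mod 5), inverse of 7 mod 5 is 3 (check: 2 × 3 = 6 ≡ 1 (mod 5))
For equation 2: M_2 = 5, 5 ≡ 5 (mod 7), inverse of 5 mod 7 is 3 (check: 5 × 3 = 15 ≡ 1 (mod 7))
Combine: k ≡ Σ r_i×M_i×(M_i⁻¹ mod m_i) = 2×7×3 + 2×5×3 = 42 + 30 = 72
72 mod 35 = 2
k ≡ 2 (mod 35)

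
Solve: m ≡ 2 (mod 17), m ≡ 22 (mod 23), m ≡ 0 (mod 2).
M = 17 × 23 × 2 = 782. M₁ = 46, y₁ ≡ 10 (mod 17). M₂ = 34, y₂ ≡ 21 (mod 23). M₃ = 391, y₃ ≡ 1 (mod 2). m = 2×46×10 + 22×34×21 + 0×391×1 ≡ 206 (mod 782)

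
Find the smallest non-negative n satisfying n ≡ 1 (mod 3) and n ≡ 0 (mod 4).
M = 3 × 4 = 12. M₁ = 4, y₁ ≡ 1 (mod 3). M₂ = 3, y₂ ≡ 3 (mod 4). n = 1×4×1 + 0×3×3 ≡ 4 (mod 12)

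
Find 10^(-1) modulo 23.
7

Using Extended Euclidean Algorithm:
gcd(10, 23) = 1
Bezout coefficients: 10 × 7 + 23 × -3 = 1
So 10 × 7 ≡ 1 (mod 23)
The inverse is 7 mod 23 = 7
Verification: 10 × 7 = 70 = 3 × 23 + 1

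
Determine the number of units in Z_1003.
928

Prime factorization: 1003 = 17 × 59
Using the formula φ(n) = n × Π(1 - 1/p) for each prime factor p:
φ(1003) = 1003 × (1 - 1/17) × (1 - 1/59)
φ(1003) = 928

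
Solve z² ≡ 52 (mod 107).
The square roots of 52 mod 107 are 42 and 65. Verify: 42² = 1764 ≡ 52 (mod 107)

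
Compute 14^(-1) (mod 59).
38

Using Extended Euclidean Algorithm:
gcd(14, 59) = 1
Bezout coefficients: 14 × -21 + 59 × 5 = 1
So 14 × -21 ≡ 1 (mod 59)
The inverse is -21 mod 59 = 38
Verification: 14 × 38 = 532 = 9 × 59 + 1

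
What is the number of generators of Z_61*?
Number of primitive roots mod 61 = φ(60) = 16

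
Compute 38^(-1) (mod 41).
38^(-1) ≡ 27 (mod 41). Verification: 38 × 27 = 1026 ≡ 1 (mod 41)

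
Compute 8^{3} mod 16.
0

Using successive squaring:
Binary expansion of 3: 11
Powers of 8 mod 16 (each is the square of the previous):
  8^1 ≡ 8 (mod 16)
  8^2 ≡ 8² = 64 ≡ 0 (mod 16)
3 = 2 + 1, so 8^3 = 8^2 × 8^1 ≡ 0 × 8 (mod 16)
Multiplying step by step:
  0 × 8 = 0 ≡ 0 (mod 16)
Result: 8^3 ≡ 0 (mod 16)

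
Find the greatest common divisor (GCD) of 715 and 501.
1

Using the Euclidean algorithm:
715 = 1 × 501 + 214
501 = 2 × 214 + 73
214 = 2 × 73 + 68
73 = 1 × 68 + 5
68 = 13 × 5 + 3
5 = 1 × 3 + 2
3 = 1 × 2 + 1
2 = 2 × 1 + 0

GCD(715, 501) = 1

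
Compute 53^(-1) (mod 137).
53^(-1) ≡ 106 (mod 137). Verification: 53 × 106 = 5618 ≡ 1 (mod 137)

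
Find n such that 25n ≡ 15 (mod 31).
13

Since gcd(25, 31) = 1 divides 15, a solution exists.
Multiply both sides by the inverse of 25 mod 31:
  25^(-1) mod 31 = 5
  x ≡ 5 × 15 ≡ 75 ≡ 13 (mod 31)
Verification: 25 × 13 = 325 = 10 × 31 + 15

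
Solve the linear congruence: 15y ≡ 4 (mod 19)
18

Since gcd(15, 19) = 1 divides 4, a solution exists.
Multiply both sides by the inverse of 15 mod 19:
  15^(-1) mod 19 = 14
  x ≡ 14 × 4 ≡ 56 ≡ 18 (mod 19)
Verification: 15 × 18 = 270 = 14 × 19 + 4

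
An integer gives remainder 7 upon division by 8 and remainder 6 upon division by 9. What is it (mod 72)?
M = 8 × 9 = 72. M₁ = 9, y₁ ≡ 1 (mod 8). M₂ = 8, y₂ ≡ 8 (mod 9). y = 7×9×1 + 6×8×8 ≡ 15 (mod 72). The smallest positive such number is 15.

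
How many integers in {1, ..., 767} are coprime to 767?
696

Prime factorization: 767 = 13 × 59
Using the formula φ(n) = n × Π(1 - 1/p) for each prime factor p:
φ(767) = 767 × (1 - 1/13) × (1 - 1/59)
φ(767) = 696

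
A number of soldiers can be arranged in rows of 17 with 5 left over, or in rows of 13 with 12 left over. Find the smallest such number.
M = 17 × 13 = 221. M₁ = 13, y₁ ≡ 4 (mod 17). M₂ = 17, y₂ ≡ 10 (mod 13). t = 5×13×4 + 12×17×10 ≡ 90 (mod 221). The smallest positive such number is 90.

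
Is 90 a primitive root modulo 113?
Yes

To verify, check if 90^(112/q) ≢ 1 (mod 113) for each prime divisor q of 112
Divisors of 112 = 112: [1, 2, 4, 7, 8, 14, 16, 28, 56, 112]
  90^(112/2) = 90^56 ≡ 112 (mod 113)
  90^(112/7) = 90^16 ≡ 30 (mod 113)
Conclusion: 90 is a primitive root modulo 113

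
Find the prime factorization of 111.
3 × 37

Divide by primes starting from smallest:
111 ÷ 3 = 37
37 ÷ 37 = 1

111 = 3 × 37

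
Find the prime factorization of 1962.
2 × 3^2 × 109

Divide by primes starting from smallest:
1962 ÷ 2 = 981
981 ÷ 3 = 327
327 ÷ 3 = 109
109 ÷ 109 = 1

1962 = 2 × 3^2 × 109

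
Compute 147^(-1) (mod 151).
147^(-1) ≡ 113 (mod 151). Verification: 147 × 113 = 16611 ≡ 1 (mod 151)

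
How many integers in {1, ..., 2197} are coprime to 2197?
2028

Prime factorization: 2197 = 13^3
Using the formula φ(n) = n × Π(1 - 1/p) for each prime factor p:
φ(2197) = 2197 × (1 - 1/13)
φ(2197) = 2028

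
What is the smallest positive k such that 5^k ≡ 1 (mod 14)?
Powers of 5 mod 14: 5^1≡5, 5^2≡11, 5^3≡13, 5^4≡9, 5^5≡3, 5^6≡1. Order = 6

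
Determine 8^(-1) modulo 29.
8^(-1) ≡ 11 (mod 29). Verification: 8 × 11 = 88 ≡ 1 (mod 29)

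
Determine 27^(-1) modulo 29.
27^(-1) ≡ 14 (mod 29). Verification: 27 × 14 = 378 ≡ 1 (mod 29)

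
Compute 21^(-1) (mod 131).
21^(-1) ≡ 25 (mod 131). Verification: 21 × 25 = 525 ≡ 1 (mod 131)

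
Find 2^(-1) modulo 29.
15

Using Extended Euclidean Algorithm:
gcd(2, 29) = 1
Bezout coefficients: 2 × -14 + 29 × 1 = 1
So 2 × -14 ≡ 1 (mod 29)
The inverse is -14 mod 29 = 15
Verification: 2 × 15 = 30 = 1 × 29 + 1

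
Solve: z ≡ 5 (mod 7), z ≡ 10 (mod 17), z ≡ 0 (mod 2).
M = 7 × 17 × 2 = 238. M₁ = 34, y₁ ≡ 6 (mod 7). M₂ = 14, y₂ ≡ 11 (mod 17). M₃ = 119, y₃ ≡ 1 (mod 2). z = 5×34×6 + 10×14×11 + 0×119×1 ≡ 180 (mod 238)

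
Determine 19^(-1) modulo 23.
19^(-1) ≡ 17 (mod 23). Verification: 19 × 17 = 323 ≡ 1 (mod 23)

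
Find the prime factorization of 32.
2^5

Divide by primes starting from smallest:
32 ÷ 2 = 16
16 ÷ 2 = 8
8 ÷ 2 = 4
4 ÷ 2 = 2
2 ÷ 2 = 1

32 = 2^5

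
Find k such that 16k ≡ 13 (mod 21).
10

Since gcd(16, 21) = 1 divides 13, a solution exists.
Multiply both sides by the inverse of 16 mod 21:
  16^(-1) mod 21 = 4
  x ≡ 4 × 13 ≡ 52 ≡ 10 (mod 21)
Verification: 16 × 10 = 160 = 7 × 21 + 13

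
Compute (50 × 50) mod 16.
4

(50 × 50) = 2500
2500 mod 16 = 4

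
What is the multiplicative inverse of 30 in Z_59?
30^(-1) ≡ 2 (mod 59). Verification: 30 × 2 = 60 ≡ 1 (mod 59)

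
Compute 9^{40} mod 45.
36

Using successive squaring:
Binary expansion of 40: 101000
Powers of 9 mod 45 (each is the square of the previous):
  9^1 ≡ 9 (mod 45)
  9^2 ≡ 9² = 81 ≡ 36 (mod 45)
  9^4 ≡ 36² = 1296 ≡ 36 (mod 45)
  9^8 ≡ 36² = 1296 ≡ 36 (mod 45)
  9^16 ≡ 36² = 1296 ≡ 36 (mod 45)
  9^32 ≡ 36² = 1296 ≡ 36 (mod 45)
40 = 32 + 8, so 9^40 = 9^32 × 9^8 ≡ 36 × 36 (mod 45)
Multiplying step by step:
  36 × 36 = 1296 ≡ 36 (mod 45)
Result: 9^40 ≡ 36 (mod 45)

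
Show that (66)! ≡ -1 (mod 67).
(66)! mod 67 = 66. Since this equals -1 (mod 67), Wilson confirms 67 is prime.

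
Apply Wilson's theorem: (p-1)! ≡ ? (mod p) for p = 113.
By Wilson's theorem, (112)! ≡ -1 ≡ 112 (mod 113)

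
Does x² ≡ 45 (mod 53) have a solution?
By Euler's criterion: 45^{26} ≡ 52 (mod 53). Since this equals -1 (≡ 52), 45 is not a QR.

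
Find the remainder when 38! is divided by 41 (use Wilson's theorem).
(40)! = (38)! × (39) × (40) ≡ -1 (mod 41). So (38)! ≡ -1 × [(40)(39)]^(-1) ≡ 20 (mod 41)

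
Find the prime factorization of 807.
3 × 269

Divide by primes starting from smallest:
807 ÷ 3 = 269
269 ÷ 269 = 1

807 = 3 × 269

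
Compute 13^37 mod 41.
Using repeated squaring. 37 = 32 + 4 + 1 (binary 100101). Repeated squaring mod 41: 13^1 ≡ 13; 13^2 ≡ 13² = 169 ≡ 5; 13^4 ≡ 5² = 25 ≡ 25; 13^8 ≡ 25² = 625 ≡ 10; 13^16 ≡ 10² = 100 ≡ 18; 13^32 ≡ 18² = 324 ≡ 37. Multiply: 13^37 = 13^32 × 13^4 × 13^1 ≡ 37 × 25 × 13 (mod 41): 37 × 25 = 925 ≡ 23; 23 × 13 = 299 ≡ 12. So 13^37 ≡ 12 (mod 41).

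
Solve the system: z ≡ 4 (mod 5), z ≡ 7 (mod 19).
M = 5 × 19 = 95. M₁ = 19, y₁ ≡ 4 (mod 5). M₂ = 5, y₂ ≡ 4 (mod 19). z = 4×19×4 + 7×5×4 ≡ 64 (mod 95)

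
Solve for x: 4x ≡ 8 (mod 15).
2

Since gcd(4, 15) = 1 divides 8, a solution exists.
Multiply both sides by the inverse of 4 mod 15:
  4^(-1) mod 15 = 4
  x ≡ 4 × 8 ≡ 32 ≡ 2 (mod 15)
Verification: 4 × 2 = 8 = 0 × 15 + 8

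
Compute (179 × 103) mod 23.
14

(179 × 103) = 18437
18437 mod 23 = 14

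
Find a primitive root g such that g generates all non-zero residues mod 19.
p - 1 = 18 has prime divisors 2, 3. h is a primitive root mod 19 iff h^(18/q) ≢ 1 (mod 19) for each such q.
h = 2: 2^9 ≡ 18, 2^6 ≡ 7 (mod 19); none is 1, so 2 has order 18 and is a primitive root.
The smallest primitive root mod 19 is g = 2.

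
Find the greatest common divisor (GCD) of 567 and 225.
9

Using the Euclidean algorithm:
567 = 2 × 225 + 117
225 = 1 × 117 + 108
117 = 1 × 108 + 9
108 = 12 × 9 + 0

GCD(567, 225) = 9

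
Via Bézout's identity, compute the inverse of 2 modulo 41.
Extended GCD: 2(-20) + 41(1) = 1. So 2^(-1) ≡ 21 ≡ 21 (mod 41). Verify: 2 × 21 = 42 ≡ 1 (mod 41)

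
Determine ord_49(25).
Powers of 25 mod 49: 25^1≡25, 25^2≡37, 25^3≡43, 25^4≡46, 25^5≡23, 25^6≡36, 25^7≡18, 25^8≡9, 25^9≡29, 25^10≡39, 25^11≡44, 25^12≡22, 25^13≡11, 25^14≡30, 25^15≡15, 25^16≡32, 25^17≡16, 25^18≡8, 25^19≡4, 25^20≡2, 25^21≡1. Order = 21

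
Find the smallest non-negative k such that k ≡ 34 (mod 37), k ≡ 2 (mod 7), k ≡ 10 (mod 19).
219

Using the Chinese Remainder Theorem:
M = product of moduli = 4921
For equation 1: M_1 = 133, 133 ≡ 22 (mod 37), inverse of 133 mod 37 is 32 (check: 22 × 32 = 704 ≡ 1 (mod 37))
For equation 2: M_2 = 703, 703 ≡ 3 (mod 7), inverse of 703 mod 7 is 5 (check: 3 × 5 = 15 ≡ 1 (mod 7))
For equation 3: M_3 = 259, 259 ≡ 12 (mod 19), inverse of 259 mod 19 is 8 (check: 12 × 8 = 96 ≡ 1 (mod 19))
Combine: k ≡ Σ r_i×M_i×(M_i⁻¹ mod m_i) = 34×133×32 + 2×703×5 + 10×259×8 = 144704 + 7030 + 20720 = 172454
172454 mod 4921 = 219
k ≡ 219 (mod 4921)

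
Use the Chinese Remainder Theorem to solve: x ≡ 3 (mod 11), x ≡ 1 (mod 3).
25

Using the Chinese Remainder Theorem:
M = product of moduli = 33
For equation 1: M_1 = 3, 3 ≡ 3 (mod 11), inverse of 3 mod 11 is 4 (check: 3 × 4 = 12 ≡ 1 (mod 11))
For equation 2: M_2 = 11, 11 ≡ 2 (mod 3), inverse of 11 mod 3 is 2 (check: 2 × 2 = 4 ≡ 1 (mod 3))
Combine: x ≡ Σ r_i×M_i×(M_i⁻¹ mod m_i) = 3×3×4 + 1×11×2 = 36 + 22 = 58
58 mod 33 = 25
x ≡ 25 (mod 33)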